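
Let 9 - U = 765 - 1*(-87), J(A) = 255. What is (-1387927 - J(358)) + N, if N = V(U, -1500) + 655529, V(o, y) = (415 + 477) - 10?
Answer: -731771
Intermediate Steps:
U = -843 (U = 9 - (765 - 1*(-87)) = 9 - (765 + 87) = 9 - 1*852 = 9 - 852 = -843)
V(o, y) = 882 (V(o, y) = 892 - 10 = 882)
N = 656411 (N = 882 + 655529 = 656411)
(-1387927 - J(358)) + N = (-1387927 - 1*255) + 656411 = (-1387927 - 255) + 656411 = -1388182 + 656411 = -731771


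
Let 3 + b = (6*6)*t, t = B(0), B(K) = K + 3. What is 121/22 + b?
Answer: 221/2 ≈ 110.50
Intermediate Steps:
B(K) = 3 + K
t = 3 (t = 3 + 0 = 3)
b = 105 (b = -3 + (6*6)*3 = -3 + 36*3 = -3 + 108 = 105)
121/22 + b = 121/22 + 105 = 121*(1/22) + 105 = 11/2 + 105 = 221/2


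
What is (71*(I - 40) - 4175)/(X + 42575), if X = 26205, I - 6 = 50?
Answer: -3039/68780 ≈ -0.044184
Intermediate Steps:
I = 56 (I = 6 + 50 = 56)
(71*(I - 40) - 4175)/(X + 42575) = (71*(56 - 40) - 4175)/(26205 + 42575) = (71*16 - 4175)/68780 = (1136 - 4175)*(1/68780) = -3039*1/68780 = -3039/68780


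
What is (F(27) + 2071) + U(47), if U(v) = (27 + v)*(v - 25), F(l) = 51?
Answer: 3750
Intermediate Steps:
U(v) = (-25 + v)*(27 + v) (U(v) = (27 + v)*(-25 + v) = (-25 + v)*(27 + v))
(F(27) + 2071) + U(47) = (51 + 2071) + (-675 + 47² + 2*47) = 2122 + (-675 + 2209 + 94) = 2122 + 1628 = 3750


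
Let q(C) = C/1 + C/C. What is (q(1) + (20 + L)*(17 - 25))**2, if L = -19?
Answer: 36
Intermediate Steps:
q(C) = 1 + C (q(C) = C*1 + 1 = C + 1 = 1 + C)
(q(1) + (20 + L)*(17 - 25))**2 = ((1 + 1) + (20 - 19)*(17 - 25))**2 = (2 + 1*(-8))**2 = (2 - 8)**2 = (-6)**2 = 36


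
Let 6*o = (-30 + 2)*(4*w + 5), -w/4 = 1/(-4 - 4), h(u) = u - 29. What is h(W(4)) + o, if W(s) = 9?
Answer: -158/3 ≈ -52.667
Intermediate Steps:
h(u) = -29 + u
w = ½ (w = -4/(-4 - 4) = -4/(-8) = -4*(-⅛) = ½ ≈ 0.50000)
o = -98/3 (o = ((-30 + 2)*(4*(½) + 5))/6 = (-28*(2 + 5))/6 = (-28*7)/6 = (⅙)*(-196) = -98/3 ≈ -32.667)
h(W(4)) + o = (-29 + 9) - 98/3 = -20 - 98/3 = -158/3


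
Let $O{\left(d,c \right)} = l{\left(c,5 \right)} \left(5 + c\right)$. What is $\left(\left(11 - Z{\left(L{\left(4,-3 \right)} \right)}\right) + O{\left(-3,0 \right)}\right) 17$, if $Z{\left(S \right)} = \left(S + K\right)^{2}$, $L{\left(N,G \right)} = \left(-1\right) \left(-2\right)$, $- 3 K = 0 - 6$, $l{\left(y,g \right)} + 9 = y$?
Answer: $-850$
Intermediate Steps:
$l{\left(y,g \right)} = -9 + y$
$K = 2$ ($K = - \frac{0 - 6}{3} = \left(- \frac{1}{3}\right) \left(-6\right) = 2$)
$L{\left(N,G \right)} = 2$
$O{\left(d,c \right)} = \left(-9 + c\right) \left(5 + c\right)$
$Z{\left(S \right)} = \left(2 + S\right)^{2}$ ($Z{\left(S \right)} = \left(S + 2\right)^{2} = \left(2 + S\right)^{2}$)
$\left(\left(11 - Z{\left(L{\left(4,-3 \right)} \right)}\right) + O{\left(-3,0 \right)}\right) 17 = \left(\left(11 - \left(2 + 2\right)^{2}\right) + \left(-9 + 0\right) \left(5 + 0\right)\right) 17 = \left(\left(11 - 4^{2}\right) - 45\right) 17 = \left(\left(11 - 16\right) - 45\right) 17 = \left(-5 - 45\right) 17 = \left(-50\right) 17 = -850$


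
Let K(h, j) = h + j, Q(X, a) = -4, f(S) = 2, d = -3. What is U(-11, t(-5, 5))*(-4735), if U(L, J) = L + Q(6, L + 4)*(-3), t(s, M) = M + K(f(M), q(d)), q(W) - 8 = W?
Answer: -4735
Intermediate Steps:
q(W) = 8 + W
t(s, M) = 7 + M (t(s, M) = M + (2 + (8 - 3)) = M + (2 + 5) = M + 7 = 7 + M)
U(L, J) = 12 + L (U(L, J) = L - 4*(-3) = L + 12 = 12 + L)
U(-11, t(-5, 5))*(-4735) = (12 - 11)*(-4735) = 1*(-4735) = -4735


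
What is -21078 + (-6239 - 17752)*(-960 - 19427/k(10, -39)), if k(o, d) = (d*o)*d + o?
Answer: 350682565197/15220 ≈ 2.3041e+7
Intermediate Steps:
k(o, d) = o + o*d**2 (k(o, d) = o*d**2 + o = o + o*d**2)
-21078 + (-6239 - 17752)*(-960 - 19427/k(10, -39)) = -21078 + (-6239 - 17752)*(-960 - 19427*1/(10*(1 + (-39)**2))) = -21078 - 23991*(-960 - 19427*1/(10*(1 + 1521))) = -21078 - 23991*(-960 - 19427/(10*1522)) = -21078 - 23991*(-960 - 19427/15220) = -21078 - 23991*(-14630627/15220) = -21078 + 351003372357/15220 = 350682565197/15220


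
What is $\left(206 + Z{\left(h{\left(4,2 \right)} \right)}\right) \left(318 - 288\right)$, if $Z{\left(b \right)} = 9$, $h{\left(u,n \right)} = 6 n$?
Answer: $6450$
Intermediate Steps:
$\left(206 + Z{\left(h{\left(4,2 \right)} \right)}\right) \left(318 - 288\right) = \left(206 + 9\right) \left(318 - 288\right) = 215 \cdot 30 = 6450$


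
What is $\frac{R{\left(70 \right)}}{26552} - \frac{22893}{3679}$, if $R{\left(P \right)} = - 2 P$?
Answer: $- \frac{11699423}{1878554} \approx -6.2279$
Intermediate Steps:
$\frac{R{\left(70 \right)}}{26552} - \frac{22893}{3679} = \frac{\left(-2\right) 70}{26552} - \frac{22893}{3679} = \left(-140\right) \frac{1}{26552} - \frac{1761}{283} = - \frac{35}{6638} - \frac{1761}{283} = - \frac{11699423}{1878554}$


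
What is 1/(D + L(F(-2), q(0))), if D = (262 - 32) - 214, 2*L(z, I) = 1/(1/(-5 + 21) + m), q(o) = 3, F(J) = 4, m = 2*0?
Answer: 1/24 ≈ 0.041667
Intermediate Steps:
m = 0
L(z, I) = 8 (L(z, I) = 1/(2*(1/(-5 + 21) + 0)) = 1/(2*(1/16 + 0)) = 1/(2*(1/16)) = (1/2)*16 = 8)
D = 16 (D = 230 - 214 = 16)
1/(D + L(F(-2), q(0))) = 1/(16 + 8) = 1/24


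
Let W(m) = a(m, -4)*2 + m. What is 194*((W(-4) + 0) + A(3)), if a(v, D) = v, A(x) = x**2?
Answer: -582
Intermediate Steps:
W(m) = 3*m (W(m) = m*2 + m = 2*m + m = 3*m)
194*((W(-4) + 0) + A(3)) = 194*((3*(-4) + 0) + 3**2) = 194*((-12 + 0) + 9) = 194*(-12 + 9) = 194*(-3) = -582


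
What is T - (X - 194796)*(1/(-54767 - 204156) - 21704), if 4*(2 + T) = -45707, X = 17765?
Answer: -3979431348543277/1035692 ≈ -3.8423e+9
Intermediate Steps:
T = -45715/4 (T = -2 + (¼)*(-45707) = -2 - 45707/4 = -45715/4 ≈ -11429.)
T - (X - 194796)*(1/(-54767 - 204156) - 21704) = -45715/4 - (17765 - 194796)*(1/(-54767 - 204156) - 21704) = -45715/4 - (-177031)*(1/(-258923) - 21704) = -45715/4 - (-177031)*(-1/258923 - 21704) = -45715/4 - (-177031)*(-5619664793)/258923 = -45715/4 - 1*994854877969583/258923 = -45715/4 - 994854877969583/258923 = -3979431348543277/1035692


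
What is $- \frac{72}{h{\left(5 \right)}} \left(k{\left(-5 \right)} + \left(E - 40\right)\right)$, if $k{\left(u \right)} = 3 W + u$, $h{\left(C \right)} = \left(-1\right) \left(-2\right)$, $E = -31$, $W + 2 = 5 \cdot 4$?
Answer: $792$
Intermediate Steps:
$W = 18$ ($W = -2 + 5 \cdot 4 = -2 + 20 = 18$)
$h{\left(C \right)} = 2$
$k{\left(u \right)} = 54 + u$ ($k{\left(u \right)} = 3 \cdot 18 + u = 54 + u$)
$- \frac{72}{h{\left(5 \right)}} \left(k{\left(-5 \right)} + \left(E - 40\right)\right) = - \frac{72}{2} \left(\left(54 - 5\right) - 71\right) = \left(-72\right) \frac{1}{2} \left(49 - 71\right) = - 36 \left(49 - 71\right) = \left(-36\right) \left(-22\right) = 792$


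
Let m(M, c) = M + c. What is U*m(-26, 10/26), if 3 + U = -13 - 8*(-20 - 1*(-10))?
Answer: -21312/13 ≈ -1639.4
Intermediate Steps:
U = 64 (U = -3 + (-13 - 8*(-20 - 1*(-10))) = -3 + (-13 - 8*(-20 + 10)) = -3 + (-13 - 8*(-10)) = -3 + (-13 + 80) = -3 + 67 = 64)
U*m(-26, 10/26) = 64*(-26 + 10/26) = 64*(-26 + 10*(1/26)) = 64*(-26 + 5/13) = 64*(-333/13) = -21312/13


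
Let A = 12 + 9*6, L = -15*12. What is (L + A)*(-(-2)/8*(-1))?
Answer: 57/2 ≈ 28.500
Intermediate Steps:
L = -180
A = 66 (A = 12 + 54 = 66)
(L + A)*(-(-2)/8*(-1)) = (-180 + 66)*(-(-2)/8*(-1)) = -114*(-(-2)/8)*(-1) = -114*(-1*(-¼))*(-1) = -57*(-1)/2 = -114*(-¼) = 57/2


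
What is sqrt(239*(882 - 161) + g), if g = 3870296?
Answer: sqrt(4042615) ≈ 2010.6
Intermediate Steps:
sqrt(239*(882 - 161) + g) = sqrt(239*(882 - 161) + 3870296) = sqrt(239*721 + 3870296) = sqrt(172319 + 3870296) = sqrt(4042615)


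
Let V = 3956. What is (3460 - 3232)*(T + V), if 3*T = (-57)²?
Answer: 1148892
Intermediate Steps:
T = 1083 (T = (⅓)*(-57)² = (⅓)*3249 = 1083)
(3460 - 3232)*(T + V) = (3460 - 3232)*(1083 + 3956) = 228*5039 = 1148892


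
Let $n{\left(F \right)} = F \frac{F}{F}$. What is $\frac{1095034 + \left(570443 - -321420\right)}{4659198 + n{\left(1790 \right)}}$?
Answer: $\frac{1986897}{4660988} \approx 0.42628$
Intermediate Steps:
$n{\left(F \right)} = F$ ($n{\left(F \right)} = F 1 = F$)
$\frac{1095034 + \left(570443 - -321420\right)}{4659198 + n{\left(1790 \right)}} = \frac{1095034 + \left(570443 - -321420\right)}{4659198 + 1790} = \frac{1095034 + \left(570443 + 321420\right)}{4660988} = \left(1095034 + 891863\right) \frac{1}{4660988} = 1986897 \cdot \frac{1}{4660988} = \frac{1986897}{4660988}$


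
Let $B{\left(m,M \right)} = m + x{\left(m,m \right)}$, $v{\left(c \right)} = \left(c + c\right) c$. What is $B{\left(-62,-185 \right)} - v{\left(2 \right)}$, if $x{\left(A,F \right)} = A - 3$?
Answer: $-135$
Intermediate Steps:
$x{\left(A,F \right)} = -3 + A$
$v{\left(c \right)} = 2 c^{2}$ ($v{\left(c \right)} = 2 c c = 2 c^{2}$)
$B{\left(m,M \right)} = -3 + 2 m$ ($B{\left(m,M \right)} = m + \left(-3 + m\right) = -3 + 2 m$)
$B{\left(-62,-185 \right)} - v{\left(2 \right)} = \left(-3 + 2 \left(-62\right)\right) - 2 \cdot 2^{2} = \left(-3 - 124\right) - 2 \cdot 4 = -127 - 8 = -135$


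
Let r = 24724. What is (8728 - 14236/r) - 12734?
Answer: -24764645/6181 ≈ -4006.6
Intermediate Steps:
(8728 - 14236/r) - 12734 = (8728 - 14236/24724) - 12734 = (8728 - 14236*1/24724) - 12734 = (8728 - 3559/6181) - 12734 = 53944209/6181 - 12734 = -24764645/6181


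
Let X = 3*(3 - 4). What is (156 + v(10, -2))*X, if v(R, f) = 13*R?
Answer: -858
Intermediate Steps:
X = -3 (X = 3*(-1) = -3)
(156 + v(10, -2))*X = (156 + 13*10)*(-3) = (156 + 130)*(-3) = 286*(-3) = -858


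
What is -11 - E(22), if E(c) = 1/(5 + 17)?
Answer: -243/22 ≈ -11.045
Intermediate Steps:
E(c) = 1/22
-11 - E(22) = -11 - 1*1/22 = -11 - 1/22 = -243/22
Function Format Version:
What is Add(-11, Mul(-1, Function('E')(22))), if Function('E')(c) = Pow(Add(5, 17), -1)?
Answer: Rational(-243, 22) ≈ -11.045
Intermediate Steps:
Function('E')(c) = Rational(1, 22) (Function('E')(c) = Pow(22, -1) = Rational(1, 22))
Add(-11, Mul(-1, Function('E')(22))) = Add(-11, Mul(-1, Rational(1, 22))) = Add(-11, Rational(-1, 22)) = Rational(-243, 22)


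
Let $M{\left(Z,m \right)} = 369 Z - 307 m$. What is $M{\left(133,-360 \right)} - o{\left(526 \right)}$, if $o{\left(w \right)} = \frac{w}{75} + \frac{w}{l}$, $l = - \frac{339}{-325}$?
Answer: $\frac{449417129}{2825} \approx 1.5909 \cdot 10^{5}$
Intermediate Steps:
$l = \frac{339}{325}$ ($l = \left(-339\right) \left(- \frac{1}{325}\right) = \frac{339}{325} \approx 1.0431$)
$o{\left(w \right)} = \frac{2746 w}{2825}$ ($o{\left(w \right)} = \frac{w}{75} + \frac{w}{\frac{339}{325}} = w \frac{1}{75} + w \frac{325}{339} = \frac{w}{75} + \frac{325 w}{339} = \frac{2746 w}{2825}$)
$M{\left(Z,m \right)} = - 307 m + 369 Z$
$M{\left(133,-360 \right)} - o{\left(526 \right)} = \left(\left(-307\right) \left(-360\right) + 369 \cdot 133\right) - \frac{2746}{2825} \cdot 526 = \left(110520 + 49077\right) - \frac{1444396}{2825} = 159597 - \frac{1444396}{2825} = \frac{449417129}{2825}$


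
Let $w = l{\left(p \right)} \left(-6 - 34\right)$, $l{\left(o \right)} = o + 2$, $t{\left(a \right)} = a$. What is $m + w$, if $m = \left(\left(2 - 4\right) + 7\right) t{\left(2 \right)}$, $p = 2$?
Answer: $-150$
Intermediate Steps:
$l{\left(o \right)} = 2 + o$
$m = 10$ ($m = \left(\left(2 - 4\right) + 7\right) 2 = \left(-2 + 7\right) 2 = 5 \cdot 2 = 10$)
$w = -160$ ($w = \left(2 + 2\right) \left(-6 - 34\right) = 4 \left(-40\right) = -160$)
$m + w = 10 - 160 = -150$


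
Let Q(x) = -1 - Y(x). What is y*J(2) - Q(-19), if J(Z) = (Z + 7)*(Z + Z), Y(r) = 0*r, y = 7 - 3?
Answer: 145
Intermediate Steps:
y = 4
Y(r) = 0
J(Z) = 2*Z*(7 + Z) (J(Z) = (7 + Z)*(2*Z) = 2*Z*(7 + Z))
Q(x) = -1 (Q(x) = -1 - 1*0 = -1 + 0 = -1)
y*J(2) - Q(-19) = 4*(2*2*(7 + 2)) - 1*(-1) = 4*(2*2*9) + 1 = 4*36 + 1 = 144 + 1 = 145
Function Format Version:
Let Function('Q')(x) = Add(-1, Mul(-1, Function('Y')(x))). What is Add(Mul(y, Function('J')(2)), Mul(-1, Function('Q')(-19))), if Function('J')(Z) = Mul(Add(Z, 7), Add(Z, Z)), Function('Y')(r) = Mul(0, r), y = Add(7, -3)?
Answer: 145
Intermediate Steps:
y = 4
Function('Y')(r) = 0
Function('J')(Z) = Mul(2, Z, Add(7, Z)) (Function('J')(Z) = Mul(Add(7, Z), Mul(2, Z)) = Mul(2, Z, Add(7, Z)))
Function('Q')(x) = -1 (Function('Q')(x) = Add(-1, Mul(-1, 0)) = Add(-1, 0) = -1)
Add(Mul(y, Function('J')(2)), Mul(-1, Function('Q')(-19))) = Add(Mul(4, Mul(2, 2, Add(7, 2))), Mul(-1, -1)) = Add(Mul(4, Mul(2, 2, 9)), 1) = Add(Mul(4, 36), 1) = Add(144, 1) = 145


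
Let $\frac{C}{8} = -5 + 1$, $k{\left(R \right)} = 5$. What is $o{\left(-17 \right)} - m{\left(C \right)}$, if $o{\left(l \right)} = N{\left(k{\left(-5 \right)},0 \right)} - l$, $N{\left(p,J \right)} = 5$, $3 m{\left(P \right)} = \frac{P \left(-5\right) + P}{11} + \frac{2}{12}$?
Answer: $\frac{3577}{198} \approx 18.066$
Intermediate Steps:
$C = -32$ ($C = 8 \left(-5 + 1\right) = 8 \left(-4\right) = -32$)
$m{\left(P \right)} = \frac{1}{18} - \frac{4 P}{33}$ ($m{\left(P \right)} = \frac{\frac{P \left(-5\right) + P}{11} + \frac{2}{12}}{3} = \frac{\left(- 5 P + P\right) \frac{1}{11} + 2 \cdot \frac{1}{12}}{3} = \frac{- 4 P \frac{1}{11} + \frac{1}{6}}{3} = \frac{- \frac{4 P}{11} + \frac{1}{6}}{3} = \frac{\frac{1}{6} - \frac{4 P}{11}}{3} = \frac{1}{18} - \frac{4 P}{33}$)
$o{\left(l \right)} = 5 - l$
$o{\left(-17 \right)} - m{\left(C \right)} = \left(5 - -17\right) - \left(\frac{1}{18} - - \frac{128}{33}\right) = \left(5 + 17\right) - \left(\frac{1}{18} + \frac{128}{33}\right) = 22 - \frac{779}{198} = \frac{3577}{198}$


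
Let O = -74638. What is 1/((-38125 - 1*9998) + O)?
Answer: -1/122761 ≈ -8.1459e-6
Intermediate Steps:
1/((-38125 - 1*9998) + O) = 1/((-38125 - 1*9998) - 74638) = 1/((-38125 - 9998) - 74638) = 1/(-48123 - 74638) = 1/(-122761) = -1/122761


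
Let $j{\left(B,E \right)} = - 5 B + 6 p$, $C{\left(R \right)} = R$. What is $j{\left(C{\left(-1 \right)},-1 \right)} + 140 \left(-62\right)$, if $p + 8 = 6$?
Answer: $-8687$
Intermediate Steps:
$p = -2$ ($p = -8 + 6 = -2$)
$j{\left(B,E \right)} = -12 - 5 B$ ($j{\left(B,E \right)} = - 5 B + 6 \left(-2\right) = - 5 B - 12 = -12 - 5 B$)
$j{\left(C{\left(-1 \right)},-1 \right)} + 140 \left(-62\right) = \left(-12 - -5\right) + 140 \left(-62\right) = \left(-12 + 5\right) - 8680 = -7 - 8680 = -8687$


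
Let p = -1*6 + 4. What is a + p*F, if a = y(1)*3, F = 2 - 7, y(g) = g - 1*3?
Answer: 4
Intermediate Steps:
y(g) = -3 + g (y(g) = g - 3 = -3 + g)
F = -5
p = -2 (p = -6 + 4 = -2)
a = -6 (a = (-3 + 1)*3 = -2*3 = -6)
a + p*F = -6 - 2*(-5) = -6 + 10 = 4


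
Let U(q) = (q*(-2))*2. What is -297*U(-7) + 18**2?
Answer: -7992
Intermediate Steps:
U(q) = -4*q (U(q) = -2*q*2 = -4*q)
-297*U(-7) + 18**2 = -(-1188)*(-7) + 18**2 = -297*28 + 324 = -8316 + 324 = -7992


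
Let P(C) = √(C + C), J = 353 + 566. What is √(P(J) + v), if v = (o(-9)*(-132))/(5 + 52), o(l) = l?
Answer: √(7524 + 361*√1838)/19 ≈ 7.9821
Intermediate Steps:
J = 919
v = 396/19 (v = (-9*(-132))/(5 + 52) = 1188/57 = 1188*(1/57) = 396/19 ≈ 20.842)
P(C) = √2*√C (P(C) = √(2*C) = √2*√C)
√(P(J) + v) = √(√2*√919 + 396/19) = √(√1838 + 396/19) = √(396/19 + √1838)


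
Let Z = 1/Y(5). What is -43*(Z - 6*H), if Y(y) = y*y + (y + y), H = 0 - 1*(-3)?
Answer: 27047/35 ≈ 772.77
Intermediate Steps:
H = 3 (H = 0 + 3 = 3)
Y(y) = y² + 2*y
Z = 1/35 (Z = 1/(5*(2 + 5)) = 1/(5*7) = 1/35 ≈ 0.028571)
-43*(Z - 6*H) = -43*(1/35 - 6*3) = -43*(1/35 - 18) = -43*(-629/35) = 27047/35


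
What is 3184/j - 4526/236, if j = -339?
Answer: -1142869/40002 ≈ -28.570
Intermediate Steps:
3184/j - 4526/236 = 3184/(-339) - 4526/236 = 3184*(-1/339) - 4526*1/236 = -3184/339 - 2263/118 = -1142869/40002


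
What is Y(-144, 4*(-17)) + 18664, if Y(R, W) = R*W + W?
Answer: 28388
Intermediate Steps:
Y(R, W) = W + R*W
Y(-144, 4*(-17)) + 18664 = (4*(-17))*(1 - 144) + 18664 = -68*(-143) + 18664 = 9724 + 18664 = 28388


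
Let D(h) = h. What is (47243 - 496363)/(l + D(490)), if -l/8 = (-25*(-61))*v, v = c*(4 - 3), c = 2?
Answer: 44912/2391 ≈ 18.784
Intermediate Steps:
v = 2 (v = 2*(4 - 3) = 2*1 = 2)
l = -24400 (l = -8*(-25*(-61))*2 = -12200*2 = -8*3050 = -24400)
(47243 - 496363)/(l + D(490)) = (47243 - 496363)/(-24400 + 490) = -449120/(-23910) = -449120*(-1/23910) = 44912/2391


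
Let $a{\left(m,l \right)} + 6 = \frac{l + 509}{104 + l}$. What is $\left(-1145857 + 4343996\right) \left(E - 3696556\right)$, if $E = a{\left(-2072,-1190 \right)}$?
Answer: $- \frac{4279606387541163}{362} \approx -1.1822 \cdot 10^{13}$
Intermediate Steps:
$a{\left(m,l \right)} = -6 + \frac{509 + l}{104 + l}$ ($a{\left(m,l \right)} = -6 + \frac{l + 509}{104 + l} = -6 + \frac{509 + l}{104 + l}$)
$E = - \frac{1945}{362}$ ($E = \frac{5 \left(-23 - -1190\right)}{104 - 1190} = \frac{5 \left(-23 + 1190\right)}{-1086} = 5 \left(- \frac{1}{1086}\right) 1167 = - \frac{1945}{362} \approx -5.3729$)
$\left(-1145857 + 4343996\right) \left(E - 3696556\right) = \left(-1145857 + 4343996\right) \left(- \frac{1945}{362} - 3696556\right) = 3198139 \left(- \frac{1338155217}{362}\right) = - \frac{4279606387541163}{362}$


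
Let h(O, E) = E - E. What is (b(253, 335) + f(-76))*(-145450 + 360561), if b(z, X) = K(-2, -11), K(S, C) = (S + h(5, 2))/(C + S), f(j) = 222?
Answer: 47787736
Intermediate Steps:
h(O, E) = 0
K(S, C) = S/(C + S) (K(S, C) = (S + 0)/(C + S) = S/(C + S))
b(z, X) = 2/13 (b(z, X) = -2/(-11 - 2) = -2/(-13) = -2*(-1/13) = 2/13)
(b(253, 335) + f(-76))*(-145450 + 360561) = (2/13 + 222)*(-145450 + 360561) = (2888/13)*215111 = 47787736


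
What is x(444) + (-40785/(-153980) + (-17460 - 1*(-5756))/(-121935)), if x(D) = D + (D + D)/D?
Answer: 152375839649/341373660 ≈ 446.36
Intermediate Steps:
x(D) = 2 + D (x(D) = D + (2*D)/D = D + 2 = 2 + D)
x(444) + (-40785/(-153980) + (-17460 - 1*(-5756))/(-121935)) = (2 + 444) + (-40785/(-153980) + (-17460 - 1*(-5756))/(-121935)) = 446 + (-40785*(-1/153980) + (-17460 + 5756)*(-1/121935)) = 446 + (8157/30796 - 11704*(-1/121935)) = 446 + (8157/30796 + 1064/11085) = 446 + 123187289/341373660 = 152375839649/341373660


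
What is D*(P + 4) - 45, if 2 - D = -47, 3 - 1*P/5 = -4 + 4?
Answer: 886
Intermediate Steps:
P = 15 (P = 15 - 5*(-4 + 4) = 15 - 5*0 = 15 + 0 = 15)
D = 49 (D = 2 - 1*(-47) = 2 + 47 = 49)
D*(P + 4) - 45 = 49*(15 + 4) - 45 = 49*19 - 45 = 931 - 45 = 886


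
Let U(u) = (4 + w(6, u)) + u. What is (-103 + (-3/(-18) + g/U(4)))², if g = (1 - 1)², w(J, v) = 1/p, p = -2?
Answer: 380689/36 ≈ 10575.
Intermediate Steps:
w(J, v) = -½ (w(J, v) = 1/(-2) = -½)
U(u) = 7/2 + u (U(u) = (4 - ½) + u = 7/2 + u)
g = 0 (g = 0² = 0)
(-103 + (-3/(-18) + g/U(4)))² = (-103 + (-3/(-18) + 0/(7/2 + 4)))² = (-103 + (-3*(-1/18) + 0/(15/2)))² = (-103 + (⅙ + 0*(2/15)))² = (-103 + (⅙ + 0))² = (-103 + ⅙)² = (-617/6)² = 380689/36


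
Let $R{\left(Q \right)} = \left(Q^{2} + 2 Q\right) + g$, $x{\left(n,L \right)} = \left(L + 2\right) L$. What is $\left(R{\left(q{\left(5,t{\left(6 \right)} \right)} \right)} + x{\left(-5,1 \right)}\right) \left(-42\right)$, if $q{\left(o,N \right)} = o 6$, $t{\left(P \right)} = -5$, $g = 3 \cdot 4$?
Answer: $-40950$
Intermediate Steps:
$x{\left(n,L \right)} = L \left(2 + L\right)$ ($x{\left(n,L \right)} = \left(2 + L\right) L = L \left(2 + L\right)$)
$g = 12$
$q{\left(o,N \right)} = 6 o$
$R{\left(Q \right)} = 12 + Q^{2} + 2 Q$ ($R{\left(Q \right)} = \left(Q^{2} + 2 Q\right) + 12 = 12 + Q^{2} + 2 Q$)
$\left(R{\left(q{\left(5,t{\left(6 \right)} \right)} \right)} + x{\left(-5,1 \right)}\right) \left(-42\right) = \left(\left(12 + \left(6 \cdot 5\right)^{2} + 2 \cdot 6 \cdot 5\right) + 1 \left(2 + 1\right)\right) \left(-42\right) = \left(\left(12 + 30^{2} + 2 \cdot 30\right) + 1 \cdot 3\right) \left(-42\right) = \left(\left(12 + 900 + 60\right) + 3\right) \left(-42\right) = \left(972 + 3\right) \left(-42\right) = 975 \left(-42\right) = -40950$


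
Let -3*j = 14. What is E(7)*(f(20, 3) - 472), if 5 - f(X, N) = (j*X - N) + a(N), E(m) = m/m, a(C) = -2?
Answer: -1106/3 ≈ -368.67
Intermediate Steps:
j = -14/3 (j = -⅓*14 = -14/3 ≈ -4.6667)
E(m) = 1
f(X, N) = 7 + N + 14*X/3 (f(X, N) = 5 - ((-14*X/3 - N) - 2) = 5 - ((-N - 14*X/3) - 2) = 5 - (-2 - N - 14*X/3) = 5 + (2 + N + 14*X/3) = 7 + N + 14*X/3)
E(7)*(f(20, 3) - 472) = 1*((7 + 3 + (14/3)*20) - 472) = 1*((7 + 3 + 280/3) - 472) = 1*(310/3 - 472) = 1*(-1106/3) = -1106/3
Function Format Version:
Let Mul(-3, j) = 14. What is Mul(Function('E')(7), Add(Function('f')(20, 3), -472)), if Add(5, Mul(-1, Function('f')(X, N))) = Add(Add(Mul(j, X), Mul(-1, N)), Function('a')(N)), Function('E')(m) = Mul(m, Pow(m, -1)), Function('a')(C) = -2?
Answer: Rational(-1106, 3) ≈ -368.67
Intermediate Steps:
j = Rational(-14, 3) (j = Mul(Rational(-1, 3), 14) = Rational(-14, 3) ≈ -4.6667)
Function('E')(m) = 1
Function('f')(X, N) = Add(7, N, Mul(Rational(14, 3), X)) (Function('f')(X, N) = Add(5, Mul(-1, Add(Add(Mul(Rational(-14, 3), X), Mul(-1, N)), -2))) = Add(5, Mul(-1, Add(Add(Mul(-1, N), Mul(Rational(-14, 3), X)), -2))) = Add(5, Mul(-1, Add(-2, Mul(-1, N), Mul(Rational(-14, 3), X)))) = Add(5, Add(2, N, Mul(Rational(14, 3), X))) = Add(7, N, Mul(Rational(14, 3), X)))
Mul(Function('E')(7), Add(Function('f')(20, 3), -472)) = Mul(1, Add(Add(7, 3, Mul(Rational(14, 3), 20)), -472)) = Mul(1, Add(Add(7, 3, Rational(280, 3)), -472)) = Mul(1, Add(Rational(310, 3), -472)) = Mul(1, Rational(-1106, 3)) = Rational(-1106, 3)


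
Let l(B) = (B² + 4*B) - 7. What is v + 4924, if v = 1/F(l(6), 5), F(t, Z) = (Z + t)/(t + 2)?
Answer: 285647/58 ≈ 4924.9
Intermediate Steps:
l(B) = -7 + B² + 4*B
F(t, Z) = (Z + t)/(2 + t)
v = 55/58 (v = 1/((5 + (-7 + 6² + 4*6))/(2 + (-7 + 6² + 4*6))) = 1/((5 + (-7 + 36 + 24))/(2 + (-7 + 36 + 24))) = 1/((5 + 53)/(2 + 53)) = 1/(58/55) = 55/58 ≈ 0.94828)
v + 4924 = 55/58 + 4924 = 285647/58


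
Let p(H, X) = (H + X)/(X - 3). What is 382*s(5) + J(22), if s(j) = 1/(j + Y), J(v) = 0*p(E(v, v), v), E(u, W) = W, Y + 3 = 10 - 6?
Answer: 191/3 ≈ 63.667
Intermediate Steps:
Y = 1 (Y = -3 + (10 - 6) = -3 + 4 = 1)
p(H, X) = (H + X)/(-3 + X)
J(v) = 0 (J(v) = 0*((v + v)/(-3 + v)) = 0*((2*v)/(-3 + v)) = 0*(2*v/(-3 + v)) = 0)
s(j) = 1/(1 + j) (s(j) = 1/(j + 1) = 1/(1 + j))
382*s(5) + J(22) = 382/(1 + 5) + 0 = 382/6 + 0 = 382*(1/6) + 0 = 191/3 + 0 = 191/3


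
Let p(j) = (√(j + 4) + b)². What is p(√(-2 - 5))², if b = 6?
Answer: (6 + √(4 + I*√7))⁴ ≈ 4142.2 + 1331.4*I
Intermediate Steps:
p(j) = (6 + √(4 + j))² (p(j) = (√(j + 4) + 6)² = (√(4 + j) + 6)² = (6 + √(4 + j))²)
p(√(-2 - 5))² = ((6 + √(4 + √(-2 - 5)))²)² = ((6 + √(4 + √(-7)))²)² = ((6 + √(4 + I*√7))²)² = (6 + √(4 + I*√7))⁴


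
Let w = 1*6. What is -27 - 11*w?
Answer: -93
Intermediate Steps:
w = 6
-27 - 11*w = -27 - 11*6 = -27 - 66 = -93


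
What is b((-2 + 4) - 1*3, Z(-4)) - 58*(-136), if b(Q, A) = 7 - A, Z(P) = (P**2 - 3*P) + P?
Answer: 7871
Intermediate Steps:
Z(P) = P**2 - 2*P
b((-2 + 4) - 1*3, Z(-4)) - 58*(-136) = (7 - (-4)*(-2 - 4)) - 58*(-136) = (7 - (-4)*(-6)) + 7888 = (7 - 1*24) + 7888 = (7 - 24) + 7888 = -17 + 7888 = 7871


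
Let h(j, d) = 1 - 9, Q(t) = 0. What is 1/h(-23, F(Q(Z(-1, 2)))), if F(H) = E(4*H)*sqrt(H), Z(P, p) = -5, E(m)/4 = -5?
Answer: -1/8 ≈ -0.12500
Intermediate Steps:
E(m) = -20 (E(m) = 4*(-5) = -20)
F(H) = -20*sqrt(H)
h(j, d) = -8
1/h(-23, F(Q(Z(-1, 2)))) = 1/(-8) = -1/8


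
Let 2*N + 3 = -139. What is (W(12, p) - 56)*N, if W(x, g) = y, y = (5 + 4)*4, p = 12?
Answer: 1420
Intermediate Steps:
N = -71 (N = -3/2 + (1/2)*(-139) = -3/2 - 139/2 = -71)
y = 36 (y = 9*4 = 36)
W(x, g) = 36
(W(12, p) - 56)*N = (36 - 56)*(-71) = -20*(-71) = 1420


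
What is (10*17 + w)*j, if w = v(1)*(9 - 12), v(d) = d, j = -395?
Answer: -65965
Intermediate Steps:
w = -3 (w = 1*(9 - 12) = 1*(-3) = -3)
(10*17 + w)*j = (10*17 - 3)*(-395) = (170 - 3)*(-395) = 167*(-395) = -65965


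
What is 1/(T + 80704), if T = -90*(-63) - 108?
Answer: 1/86266 ≈ 1.1592e-5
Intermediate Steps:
T = 5562 (T = 5670 - 108 = 5562)
1/(T + 80704) = 1/(5562 + 80704) = 1/86266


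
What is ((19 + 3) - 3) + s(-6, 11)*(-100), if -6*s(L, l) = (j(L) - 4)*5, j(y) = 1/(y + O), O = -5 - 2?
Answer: -12509/39 ≈ -320.74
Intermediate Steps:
O = -7
j(y) = 1/(-7 + y) (j(y) = 1/(y - 7) = 1/(-7 + y))
s(L, l) = 10/3 - 5/(6*(-7 + L)) (s(L, l) = -(1/(-7 + L) - 4)*5/6 = -(-4 + 1/(-7 + L))*5/6 = -(-20 + 5/(-7 + L))/6 = 10/3 - 5/(6*(-7 + L)))
((19 + 3) - 3) + s(-6, 11)*(-100) = ((19 + 3) - 3) + (5*(-29 + 4*(-6))/(6*(-7 - 6)))*(-100) = (22 - 3) + ((⅚)*(-29 - 24)/(-13))*(-100) = 19 + ((⅚)*(-1/13)*(-53))*(-100) = 19 + (265/78)*(-100) = 19 - 13250/39 = -12509/39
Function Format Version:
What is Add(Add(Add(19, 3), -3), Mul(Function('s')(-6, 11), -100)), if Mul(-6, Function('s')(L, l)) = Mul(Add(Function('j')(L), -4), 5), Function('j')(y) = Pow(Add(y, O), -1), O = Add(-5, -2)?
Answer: Rational(-12509, 39) ≈ -320.74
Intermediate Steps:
O = -7
Function('j')(y) = Pow(Add(-7, y), -1) (Function('j')(y) = Pow(Add(y, -7), -1) = Pow(Add(-7, y), -1))
Function('s')(L, l) = Add(Rational(10, 3), Mul(Rational(-5, 6), Pow(Add(-7, L), -1))) (Function('s')(L, l) = Mul(Rational(-1, 6), Mul(Add(Pow(Add(-7, L), -1), -4), 5)) = Mul(Rational(-1, 6), Mul(Add(-4, Pow(Add(-7, L), -1)), 5)) = Mul(Rational(-1, 6), Add(-20, Mul(5, Pow(Add(-7, L), -1)))) = Add(Rational(10, 3), Mul(Rational(-5, 6), Pow(Add(-7, L), -1))))
Add(Add(Add(19, 3), -3), Mul(Function('s')(-6, 11), -100)) = Add(Add(Add(19, 3), -3), Mul(Mul(Rational(5, 6), Pow(Add(-7, -6), -1), Add(-29, Mul(4, -6))), -100)) = Add(Add(22, -3), Mul(Mul(Rational(5, 6), Pow(-13, -1), Add(-29, -24)), -100)) = Add(19, Mul(Mul(Rational(5, 6), Rational(-1, 13), -53), -100)) = Add(19, Mul(Rational(265, 78), -100)) = Add(19, Rational(-13250, 39)) = Rational(-12509, 39)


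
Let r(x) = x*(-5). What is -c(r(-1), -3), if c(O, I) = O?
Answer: -5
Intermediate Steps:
r(x) = -5*x
-c(r(-1), -3) = -(-5)*(-1) = -1*5 = -5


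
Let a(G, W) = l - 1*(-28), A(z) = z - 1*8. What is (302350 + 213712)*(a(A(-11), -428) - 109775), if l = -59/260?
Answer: -7362728544649/130 ≈ -5.6636e+10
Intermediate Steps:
l = -59/260 (l = -59*1/260 = -59/260 ≈ -0.22692)
A(z) = -8 + z (A(z) = z - 8 = -8 + z)
a(G, W) = 7221/260 (a(G, W) = -59/260 - 1*(-28) = -59/260 + 28 = 7221/260)
(302350 + 213712)*(a(A(-11), -428) - 109775) = (302350 + 213712)*(7221/260 - 109775) = 516062*(-28534279/260) = -7362728544649/130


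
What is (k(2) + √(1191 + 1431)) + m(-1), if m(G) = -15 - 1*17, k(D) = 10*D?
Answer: -12 + √2622 ≈ 39.205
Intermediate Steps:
m(G) = -32 (m(G) = -15 - 17 = -32)
(k(2) + √(1191 + 1431)) + m(-1) = (10*2 + √(1191 + 1431)) - 32 = (20 + √2622) - 32 = -12 + √2622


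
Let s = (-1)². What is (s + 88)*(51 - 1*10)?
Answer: 3649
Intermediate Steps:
s = 1
(s + 88)*(51 - 1*10) = (1 + 88)*(51 - 1*10) = 89*(51 - 10) = 89*41 = 3649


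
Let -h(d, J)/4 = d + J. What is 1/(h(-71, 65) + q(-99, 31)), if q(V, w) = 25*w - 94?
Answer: 1/705 ≈ 0.0014184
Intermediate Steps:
q(V, w) = -94 + 25*w
h(d, J) = -4*J - 4*d (h(d, J) = -4*(d + J) = -4*(J + d) = -4*J - 4*d)
1/(h(-71, 65) + q(-99, 31)) = 1/((-4*65 - 4*(-71)) + (-94 + 25*31)) = 1/((-260 + 284) + (-94 + 775)) = 1/(24 + 681) = 1/705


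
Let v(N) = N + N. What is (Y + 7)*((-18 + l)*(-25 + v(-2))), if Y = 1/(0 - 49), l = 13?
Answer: 49590/49 ≈ 1012.0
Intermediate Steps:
v(N) = 2*N
Y = -1/49 (Y = 1/(-49) = -1/49 ≈ -0.020408)
(Y + 7)*((-18 + l)*(-25 + v(-2))) = (-1/49 + 7)*((-18 + 13)*(-25 + 2*(-2))) = 342*(-5*(-25 - 4))/49 = 342*(-5*(-29))/49 = (342/49)*145 = 49590/49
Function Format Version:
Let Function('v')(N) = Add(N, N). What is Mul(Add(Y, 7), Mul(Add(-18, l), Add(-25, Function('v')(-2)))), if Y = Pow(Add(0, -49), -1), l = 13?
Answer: Rational(49590, 49) ≈ 1012.0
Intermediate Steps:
Function('v')(N) = Mul(2, N)
Y = Rational(-1, 49) (Y = Pow(-49, -1) = Rational(-1, 49) ≈ -0.020408)
Mul(Add(Y, 7), Mul(Add(-18, l), Add(-25, Function('v')(-2)))) = Mul(Add(Rational(-1, 49), 7), Mul(Add(-18, 13), Add(-25, Mul(2, -2)))) = Mul(Rational(342, 49), Mul(-5, Add(-25, -4))) = Mul(Rational(342, 49), Mul(-5, -29)) = Mul(Rational(342, 49), 145) = Rational(49590, 49)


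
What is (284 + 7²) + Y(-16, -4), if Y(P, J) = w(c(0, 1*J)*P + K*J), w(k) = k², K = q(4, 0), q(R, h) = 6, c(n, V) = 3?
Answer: 5517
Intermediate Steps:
K = 6
Y(P, J) = (3*P + 6*J)²
(284 + 7²) + Y(-16, -4) = (284 + 7²) + 9*(-16 + 2*(-4))² = (284 + 49) + 9*(-16 - 8)² = 333 + 9*(-24)² = 333 + 9*576 = 333 + 5184 = 5517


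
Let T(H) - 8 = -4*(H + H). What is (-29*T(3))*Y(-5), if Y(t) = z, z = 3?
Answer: 1392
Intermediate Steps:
T(H) = 8 - 8*H (T(H) = 8 - 4*(H + H) = 8 - 8*H)
Y(t) = 3
(-29*T(3))*Y(-5) = -29*(8 - 8*3)*3 = -29*(8 - 24)*3 = -29*(-16)*3 = 464*3 = 1392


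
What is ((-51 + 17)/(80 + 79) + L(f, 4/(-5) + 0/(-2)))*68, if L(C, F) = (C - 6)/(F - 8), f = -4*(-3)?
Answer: -106522/1749 ≈ -60.905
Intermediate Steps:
f = 12
L(C, F) = (-6 + C)/(-8 + F)
((-51 + 17)/(80 + 79) + L(f, 4/(-5) + 0/(-2)))*68 = ((-51 + 17)/(80 + 79) + (-6 + 12)/(-8 + (4/(-5) + 0/(-2))))*68 = (-34/159 + 6/(-8 + (4*(-⅕) + 0*(-½))))*68 = (-34*1/159 + 6/(-8 + (-⅘ + 0)))*68 = (-34/159 + 6/(-8 - ⅘))*68 = (-34/159 + 6/(-44/5))*68 = (-34/159 - 5/44*6)*68 = (-34/159 - 15/22)*68 = -3133/3498*68 = -106522/1749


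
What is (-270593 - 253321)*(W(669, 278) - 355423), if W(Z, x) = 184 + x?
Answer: 185969037354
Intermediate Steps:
(-270593 - 253321)*(W(669, 278) - 355423) = (-270593 - 253321)*((184 + 278) - 355423) = -523914*(462 - 355423) = -523914*(-354961) = 185969037354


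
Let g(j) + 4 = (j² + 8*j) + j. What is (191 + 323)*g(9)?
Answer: 81212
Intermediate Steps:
g(j) = -4 + j² + 9*j (g(j) = -4 + ((j² + 8*j) + j) = -4 + (j² + 9*j) = -4 + j² + 9*j)
(191 + 323)*g(9) = (191 + 323)*(-4 + 9² + 9*9) = 514*(-4 + 81 + 81) = 514*158 = 81212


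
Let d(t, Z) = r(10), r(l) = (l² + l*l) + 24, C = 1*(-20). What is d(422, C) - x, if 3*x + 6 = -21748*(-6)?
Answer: -43270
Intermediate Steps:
C = -20
r(l) = 24 + 2*l² (r(l) = (l² + l²) + 24 = 2*l² + 24 = 24 + 2*l²)
x = 43494 (x = -2 + (-21748*(-6))/3 = -2 + (⅓)*130488 = -2 + 43496 = 43494)
d(t, Z) = 224 (d(t, Z) = 24 + 2*10² = 24 + 2*100 = 24 + 200 = 224)
d(422, C) - x = 224 - 1*43494 = 224 - 43494 = -43270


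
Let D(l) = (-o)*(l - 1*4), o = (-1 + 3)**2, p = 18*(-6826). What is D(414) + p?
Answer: -124508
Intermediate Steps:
p = -122868
o = 4 (o = 2**2 = 4)
D(l) = 16 - 4*l (D(l) = (-1*4)*(l - 1*4) = -4*(l - 4) = -4*(-4 + l) = 16 - 4*l)
D(414) + p = (16 - 4*414) - 122868 = (16 - 1656) - 122868 = -1640 - 122868 = -124508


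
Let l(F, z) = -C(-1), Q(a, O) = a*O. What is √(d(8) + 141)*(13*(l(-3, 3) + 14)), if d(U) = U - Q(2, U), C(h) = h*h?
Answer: 169*√133 ≈ 1949.0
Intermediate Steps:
C(h) = h²
Q(a, O) = O*a
l(F, z) = -1 (l(F, z) = -1*(-1)² = -1*1 = -1)
d(U) = -U (d(U) = U - U*2 = U - 2*U = -U)
√(d(8) + 141)*(13*(l(-3, 3) + 14)) = √(-1*8 + 141)*(13*(-1 + 14)) = √(-8 + 141)*(13*13) = √133*169 = 169*√133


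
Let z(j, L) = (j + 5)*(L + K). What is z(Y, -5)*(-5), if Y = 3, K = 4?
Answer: 40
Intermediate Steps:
z(j, L) = (4 + L)*(5 + j) (z(j, L) = (j + 5)*(L + 4) = (5 + j)*(4 + L) = (4 + L)*(5 + j))
z(Y, -5)*(-5) = (20 + 4*3 + 5*(-5) - 5*3)*(-5) = (20 + 12 - 25 - 15)*(-5) = -8*(-5) = 40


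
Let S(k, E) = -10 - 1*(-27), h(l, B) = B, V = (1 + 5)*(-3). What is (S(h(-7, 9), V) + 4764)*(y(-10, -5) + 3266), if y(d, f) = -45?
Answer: 15399601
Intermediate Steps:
V = -18 (V = 6*(-3) = -18)
S(k, E) = 17 (S(k, E) = -10 + 27 = 17)
(S(h(-7, 9), V) + 4764)*(y(-10, -5) + 3266) = (17 + 4764)*(-45 + 3266) = 4781*3221 = 15399601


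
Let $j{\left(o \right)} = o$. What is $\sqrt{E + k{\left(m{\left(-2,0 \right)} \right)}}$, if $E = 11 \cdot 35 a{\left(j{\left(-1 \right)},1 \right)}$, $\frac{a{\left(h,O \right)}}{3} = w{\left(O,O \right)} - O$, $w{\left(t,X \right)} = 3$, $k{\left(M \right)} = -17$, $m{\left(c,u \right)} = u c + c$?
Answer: $\sqrt{2293} \approx 47.885$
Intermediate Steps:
$m{\left(c,u \right)} = c + c u$ ($m{\left(c,u \right)} = c u + c = c + c u$)
$a{\left(h,O \right)} = 9 - 3 O$ ($a{\left(h,O \right)} = 3 \left(3 - O\right) = 9 - 3 O$)
$E = 2310$ ($E = 11 \cdot 35 \left(9 - 3\right) = 385 \left(9 - 3\right) = 385 \cdot 6 = 2310$)
$\sqrt{E + k{\left(m{\left(-2,0 \right)} \right)}} = \sqrt{2310 - 17} = \sqrt{2293}$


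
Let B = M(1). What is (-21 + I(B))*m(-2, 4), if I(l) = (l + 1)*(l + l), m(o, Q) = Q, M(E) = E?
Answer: -68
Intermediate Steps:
B = 1
I(l) = 2*l*(1 + l) (I(l) = (1 + l)*(2*l) = 2*l*(1 + l))
(-21 + I(B))*m(-2, 4) = (-21 + 2*1*(1 + 1))*4 = (-21 + 2*1*2)*4 = (-21 + 4)*4 = -17*4 = -68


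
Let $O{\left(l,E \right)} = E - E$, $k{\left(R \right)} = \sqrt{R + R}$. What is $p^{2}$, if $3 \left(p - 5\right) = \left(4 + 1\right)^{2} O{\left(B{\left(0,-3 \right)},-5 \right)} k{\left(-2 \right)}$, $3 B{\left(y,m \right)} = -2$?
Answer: $25$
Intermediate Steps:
$B{\left(y,m \right)} = - \frac{2}{3}$ ($B{\left(y,m \right)} = \frac{1}{3} \left(-2\right) = - \frac{2}{3}$)
$k{\left(R \right)} = \sqrt{2} \sqrt{R}$ ($k{\left(R \right)} = \sqrt{2 R} = \sqrt{2} \sqrt{R}$)
$O{\left(l,E \right)} = 0$
$p = 5$ ($p = 5 + \frac{\left(4 + 1\right)^{2} \cdot 0 \sqrt{2} \sqrt{-2}}{3} = 5 + \frac{5^{2} \cdot 0 \sqrt{2} i \sqrt{2}}{3} = 5 + \frac{25 \cdot 0 \cdot 2 i}{3} = 5 + \frac{0 \cdot 2 i}{3} = 5 + \frac{1}{3} \cdot 0 = 5 + 0 = 5$)
$p^{2} = 5^{2} = 25$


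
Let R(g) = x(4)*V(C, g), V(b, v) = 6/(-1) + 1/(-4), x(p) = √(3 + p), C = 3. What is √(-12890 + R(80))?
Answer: √(-51560 - 25*√7)/2 ≈ 113.61*I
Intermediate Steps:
V(b, v) = -25/4 (V(b, v) = 6*(-1) + 1*(-¼) = -6 - ¼ = -25/4)
R(g) = -25*√7/4 (R(g) = √(3 + 4)*(-25/4) = √7*(-25/4) = -25*√7/4)
√(-12890 + R(80)) = √(-12890 - 25*√7/4)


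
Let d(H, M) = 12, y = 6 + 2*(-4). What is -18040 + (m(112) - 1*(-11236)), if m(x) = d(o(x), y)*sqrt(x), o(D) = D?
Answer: -6804 + 48*sqrt(7) ≈ -6677.0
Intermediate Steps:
y = -2 (y = 6 - 8 = -2)
m(x) = 12*sqrt(x)
-18040 + (m(112) - 1*(-11236)) = -18040 + (12*sqrt(112) - 1*(-11236)) = -18040 + (12*(4*sqrt(7)) + 11236) = -18040 + (48*sqrt(7) + 11236) = -18040 + (11236 + 48*sqrt(7)) = -6804 + 48*sqrt(7)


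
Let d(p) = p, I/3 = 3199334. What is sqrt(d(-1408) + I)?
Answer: sqrt(9596594) ≈ 3097.8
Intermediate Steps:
I = 9598002 (I = 3*3199334 = 9598002)
sqrt(d(-1408) + I) = sqrt(-1408 + 9598002) = sqrt(9596594)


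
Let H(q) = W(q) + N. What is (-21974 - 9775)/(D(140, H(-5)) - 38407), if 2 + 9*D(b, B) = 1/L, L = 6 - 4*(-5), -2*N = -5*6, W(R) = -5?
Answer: 2476422/2995763 ≈ 0.82664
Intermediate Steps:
N = 15 (N = -(-5)*6/2 = -½*(-30) = 15)
L = 26 (L = 6 + 20 = 26)
H(q) = 10 (H(q) = -5 + 15 = 10)
D(b, B) = -17/78 (D(b, B) = -2/9 + (⅑)/26 = -2/9 + (⅑)*(1/26) = -2/9 + 1/234 = -17/78)
(-21974 - 9775)/(D(140, H(-5)) - 38407) = (-21974 - 9775)/(-17/78 - 38407) = -31749/(-2995763/78) = -31749*(-78/2995763) = 2476422/2995763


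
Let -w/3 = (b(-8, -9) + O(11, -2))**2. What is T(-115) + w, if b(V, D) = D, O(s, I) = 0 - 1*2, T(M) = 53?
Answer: -310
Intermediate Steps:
O(s, I) = -2 (O(s, I) = 0 - 2 = -2)
w = -363 (w = -3*(-9 - 2)**2 = -3*(-11)**2 = -3*121 = -363)
T(-115) + w = 53 - 363 = -310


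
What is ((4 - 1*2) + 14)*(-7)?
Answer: -112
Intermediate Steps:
((4 - 1*2) + 14)*(-7) = ((4 - 2) + 14)*(-7) = (2 + 14)*(-7) = 16*(-7) = -112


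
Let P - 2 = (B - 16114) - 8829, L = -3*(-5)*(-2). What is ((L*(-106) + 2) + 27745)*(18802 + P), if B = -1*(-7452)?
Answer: 40607151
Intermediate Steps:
B = 7452
L = -30 (L = 15*(-2) = -30)
P = -17489 (P = 2 + ((7452 - 16114) - 8829) = 2 + (-8662 - 8829) = 2 - 17491 = -17489)
((L*(-106) + 2) + 27745)*(18802 + P) = ((-30*(-106) + 2) + 27745)*(18802 - 17489) = ((3180 + 2) + 27745)*1313 = (3182 + 27745)*1313 = 30927*1313 = 40607151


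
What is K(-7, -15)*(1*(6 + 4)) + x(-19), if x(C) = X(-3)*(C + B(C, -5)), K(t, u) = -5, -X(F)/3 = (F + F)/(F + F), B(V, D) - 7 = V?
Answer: 43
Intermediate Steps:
B(V, D) = 7 + V
X(F) = -3 (X(F) = -3*(F + F)/(F + F) = -3*2*F/(2*F) = -3*2*F*1/(2*F) = -3*1 = -3)
x(C) = -21 - 6*C (x(C) = -3*(C + (7 + C)) = -3*(7 + 2*C) = -21 - 6*C)
K(-7, -15)*(1*(6 + 4)) + x(-19) = -5*(6 + 4) + (-21 - 6*(-19)) = -5*10 + (-21 + 114) = -5*10 + 93 = -50 + 93 = 43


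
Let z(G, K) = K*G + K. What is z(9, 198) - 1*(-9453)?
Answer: 11433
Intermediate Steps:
z(G, K) = K + G*K (z(G, K) = G*K + K = K + G*K)
z(9, 198) - 1*(-9453) = 198*(1 + 9) - 1*(-9453) = 198*10 + 9453 = 1980 + 9453 = 11433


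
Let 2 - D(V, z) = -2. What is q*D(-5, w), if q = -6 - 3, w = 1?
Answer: -36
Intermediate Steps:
q = -9
D(V, z) = 4 (D(V, z) = 2 - 1*(-2) = 2 + 2 = 4)
q*D(-5, w) = -9*4 = -36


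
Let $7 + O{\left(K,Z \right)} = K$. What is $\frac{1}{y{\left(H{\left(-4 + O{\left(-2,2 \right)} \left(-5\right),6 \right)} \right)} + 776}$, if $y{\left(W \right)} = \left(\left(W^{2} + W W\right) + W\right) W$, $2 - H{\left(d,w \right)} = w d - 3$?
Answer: $- \frac{1}{27936185} \approx -3.5796 \cdot 10^{-8}$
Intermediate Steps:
$O{\left(K,Z \right)} = -7 + K$
$H{\left(d,w \right)} = 5 - d w$ ($H{\left(d,w \right)} = 2 - \left(w d - 3\right) = 2 - \left(d w - 3\right) = 2 - \left(-3 + d w\right) = 5 - d w$)
$y{\left(W \right)} = W \left(W + 2 W^{2}\right)$ ($y{\left(W \right)} = \left(\left(W^{2} + W^{2}\right) + W\right) W = \left(2 W^{2} + W\right) W = \left(W + 2 W^{2}\right) W = W \left(W + 2 W^{2}\right)$)
$\frac{1}{y{\left(H{\left(-4 + O{\left(-2,2 \right)} \left(-5\right),6 \right)} \right)} + 776} = \frac{1}{\left(5 - \left(-4 + \left(-7 - 2\right) \left(-5\right)\right) 6\right)^{2} \left(1 + 2 \left(5 - \left(-4 + \left(-7 - 2\right) \left(-5\right)\right) 6\right)\right) + 776} = \frac{1}{\left(5 - \left(-4 - -45\right) 6\right)^{2} \left(1 + 2 \left(5 - \left(-4 - -45\right) 6\right)\right) + 776} = \frac{1}{\left(5 - \left(-4 + 45\right) 6\right)^{2} \left(1 + 2 \left(5 - \left(-4 + 45\right) 6\right)\right) + 776} = \frac{1}{\left(5 - 41 \cdot 6\right)^{2} \left(1 + 2 \left(5 - 41 \cdot 6\right)\right) + 776} = \frac{1}{\left(5 - 246\right)^{2} \left(1 + 2 \left(5 - 246\right)\right) + 776} = \frac{1}{\left(-241\right)^{2} \left(1 + 2 \left(-241\right)\right) + 776} = \frac{1}{58081 \left(1 - 482\right) + 776} = \frac{1}{58081 \left(-481\right) + 776} = \frac{1}{-27936961 + 776} = \frac{1}{-27936185} = - \frac{1}{27936185}$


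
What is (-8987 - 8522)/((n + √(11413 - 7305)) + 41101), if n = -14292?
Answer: -469398781/718718373 + 35018*√1027/718718373 ≈ -0.65154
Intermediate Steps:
(-8987 - 8522)/((n + √(11413 - 7305)) + 41101) = (-8987 - 8522)/((-14292 + √(11413 - 7305)) + 41101) = -17509/((-14292 + √4108) + 41101) = -17509/((-14292 + 2*√1027) + 41101) = -17509/(26809 + 2*√1027)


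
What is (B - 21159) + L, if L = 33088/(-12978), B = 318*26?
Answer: -83666243/6489 ≈ -12894.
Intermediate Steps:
B = 8268
L = -16544/6489 (L = 33088*(-1/12978) = -16544/6489 ≈ -2.5495)
(B - 21159) + L = (8268 - 21159) - 16544/6489 = -12891 - 16544/6489 = -83666243/6489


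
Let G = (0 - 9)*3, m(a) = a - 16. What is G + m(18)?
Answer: -25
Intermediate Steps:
m(a) = -16 + a
G = -27 (G = -9*3 = -27)
G + m(18) = -27 + (-16 + 18) = -27 + 2 = -25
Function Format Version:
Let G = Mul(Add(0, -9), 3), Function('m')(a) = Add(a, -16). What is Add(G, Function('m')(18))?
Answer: -25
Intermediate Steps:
Function('m')(a) = Add(-16, a)
G = -27 (G = Mul(-9, 3) = -27)
Add(G, Function('m')(18)) = Add(-27, Add(-16, 18)) = Add(-27, 2) = -25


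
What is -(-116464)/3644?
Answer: 29116/911 ≈ 31.960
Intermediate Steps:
-(-116464)/3644 = -232*(-251/1822) = 29116/911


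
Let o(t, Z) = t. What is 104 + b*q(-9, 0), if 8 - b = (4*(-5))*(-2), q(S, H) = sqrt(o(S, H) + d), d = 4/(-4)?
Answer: 104 - 32*I*sqrt(10) ≈ 104.0 - 101.19*I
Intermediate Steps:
d = -1 (d = 4*(-1/4) = -1)
q(S, H) = sqrt(-1 + S) (q(S, H) = sqrt(S - 1) = sqrt(-1 + S))
b = -32 (b = 8 - 4*(-5)*(-2) = 8 - (-20)*(-2) = 8 - 1*40 = 8 - 40 = -32)
104 + b*q(-9, 0) = 104 - 32*sqrt(-1 - 9) = 104 - 32*I*sqrt(10)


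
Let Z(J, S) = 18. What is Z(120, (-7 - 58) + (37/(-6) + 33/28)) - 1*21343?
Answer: -21325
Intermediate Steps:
Z(120, (-7 - 58) + (37/(-6) + 33/28)) - 1*21343 = 18 - 1*21343 = 18 - 21343 = -21325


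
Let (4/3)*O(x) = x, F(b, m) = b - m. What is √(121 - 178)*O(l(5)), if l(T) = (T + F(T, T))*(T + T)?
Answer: 75*I*√57/2 ≈ 283.12*I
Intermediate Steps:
l(T) = 2*T² (l(T) = (T + (T - T))*(T + T) = (T + 0)*(2*T) = T*(2*T) = 2*T²)
O(x) = 3*x/4
√(121 - 178)*O(l(5)) = √(121 - 178)*(3*(2*5²)/4) = √(-57)*(3*(2*25)/4) = (I*√57)*((¾)*50) = (I*√57)*(75/2) = 75*I*√57/2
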